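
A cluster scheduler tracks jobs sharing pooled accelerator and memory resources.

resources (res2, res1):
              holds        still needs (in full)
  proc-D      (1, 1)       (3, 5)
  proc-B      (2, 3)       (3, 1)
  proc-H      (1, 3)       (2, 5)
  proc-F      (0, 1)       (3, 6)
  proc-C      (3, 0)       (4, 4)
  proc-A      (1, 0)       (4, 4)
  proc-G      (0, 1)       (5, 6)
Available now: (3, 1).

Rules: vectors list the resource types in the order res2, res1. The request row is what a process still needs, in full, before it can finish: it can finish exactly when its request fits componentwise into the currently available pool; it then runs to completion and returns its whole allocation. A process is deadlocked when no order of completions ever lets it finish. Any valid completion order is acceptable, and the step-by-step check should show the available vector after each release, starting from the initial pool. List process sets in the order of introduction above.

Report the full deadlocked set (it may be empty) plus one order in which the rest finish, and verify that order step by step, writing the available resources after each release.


Deadlocked: proc-D, proc-H, proc-F and proc-G.
Key observation: no order helps: past proc-B, proc-C, proc-A, the free pool tops out at (9, 4), below what each blocked process needs in res1.
One completion order for the rest: proc-B, proc-C, proc-A. Verifying each step:
  pool = (3, 1)
  proc-B: need (3, 1) fits (3, 1); releases (2, 3), pool now (5, 4)
  proc-C: need (4, 4) fits (5, 4); releases (3, 0), pool now (8, 4)
  proc-A: need (4, 4) fits (8, 4); releases (1, 0), pool now (9, 4)
None of the blocked processes ever fits:
  proc-D still needs (3, 5) but only (9, 4) is free — short on res1
  proc-H still needs (2, 5) but only (9, 4) is free — short on res1
  proc-F still needs (3, 6) but only (9, 4) is free — short on res1
  proc-G still needs (5, 6) but only (9, 4) is free — short on res1


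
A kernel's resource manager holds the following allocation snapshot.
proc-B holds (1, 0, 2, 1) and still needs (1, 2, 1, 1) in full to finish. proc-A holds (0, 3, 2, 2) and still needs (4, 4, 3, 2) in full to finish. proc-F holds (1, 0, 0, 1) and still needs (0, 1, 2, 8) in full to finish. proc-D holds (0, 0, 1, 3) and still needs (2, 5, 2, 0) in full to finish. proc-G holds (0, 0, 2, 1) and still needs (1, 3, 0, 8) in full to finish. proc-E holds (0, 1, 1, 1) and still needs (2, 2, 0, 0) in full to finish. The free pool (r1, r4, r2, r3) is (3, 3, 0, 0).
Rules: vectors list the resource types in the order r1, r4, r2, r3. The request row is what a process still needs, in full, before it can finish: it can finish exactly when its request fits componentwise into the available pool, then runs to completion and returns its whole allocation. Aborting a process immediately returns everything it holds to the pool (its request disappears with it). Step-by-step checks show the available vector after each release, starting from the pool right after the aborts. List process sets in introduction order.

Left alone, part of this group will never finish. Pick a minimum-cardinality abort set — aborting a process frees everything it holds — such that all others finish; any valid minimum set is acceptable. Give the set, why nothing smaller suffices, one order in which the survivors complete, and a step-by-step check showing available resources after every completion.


Minimum abort set: proc-G.
Key observation: proc-F was stuck for good until proc-G gave back (0, 0, 2, 1); in the order shown it finishes at step 5.
No smaller set exists: with zero aborts the deadlock remains.
Survivors finish in the order: proc-E, proc-B, proc-A, proc-D, proc-F. Verifying each step (pool after the aborts first):
  pool = (3, 3, 2, 1)
  proc-E: need (2, 2, 0, 0) fits (3, 3, 2, 1); releases (0, 1, 1, 1), pool now (3, 4, 3, 2)
  proc-B: need (1, 2, 1, 1) fits (3, 4, 3, 2); releases (1, 0, 2, 1), pool now (4, 4, 5, 3)
  proc-A: need (4, 4, 3, 2) fits (4, 4, 5, 3); releases (0, 3, 2, 2), pool now (4, 7, 7, 5)
  proc-D: need (2, 5, 2, 0) fits (4, 7, 7, 5); releases (0, 0, 1, 3), pool now (4, 7, 8, 8)
  proc-F: need (0, 1, 2, 8) fits (4, 7, 8, 8); releases (1, 0, 0, 1), pool now (5, 7, 8, 9)


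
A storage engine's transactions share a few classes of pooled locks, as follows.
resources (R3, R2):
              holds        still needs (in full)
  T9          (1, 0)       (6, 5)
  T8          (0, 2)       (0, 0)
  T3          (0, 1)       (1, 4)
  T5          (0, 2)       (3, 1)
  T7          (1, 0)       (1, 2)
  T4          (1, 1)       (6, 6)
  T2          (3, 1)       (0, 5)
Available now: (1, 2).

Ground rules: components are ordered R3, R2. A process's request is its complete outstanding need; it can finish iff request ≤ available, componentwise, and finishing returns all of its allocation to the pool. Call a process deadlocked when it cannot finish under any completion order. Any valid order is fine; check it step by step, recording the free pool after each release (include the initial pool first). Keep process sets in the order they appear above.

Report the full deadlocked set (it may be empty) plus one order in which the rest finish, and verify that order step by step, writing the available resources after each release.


The deadlocked set is T9 and T4.
Key observation: R3 is the bottleneck — with T8, T3, T2, T7, T5 done the pool holds (5, 8), short of every remaining need.
The rest can finish in the order T8, T3, T2, T7, T5. Step-by-step check:
  pool = (1, 2)
  run T8 (needs (0, 0), free (1, 2)); after release of (0, 2) the pool is (1, 4)
  run T3 (needs (1, 4), free (1, 4)); after release of (0, 1) the pool is (1, 5)
  run T2 (needs (0, 5), free (1, 5)); after release of (3, 1) the pool is (4, 6)
  run T7 (needs (1, 2), free (4, 6)); after release of (1, 0) the pool is (5, 6)
  run T5 (needs (3, 1), free (5, 6)); after release of (0, 2) the pool is (5, 8)
The blocked processes can never fit:
  blocked: T9 wants (6, 5), pool (5, 8) — not enough R3
  blocked: T4 wants (6, 6), pool (5, 8) — not enough R3


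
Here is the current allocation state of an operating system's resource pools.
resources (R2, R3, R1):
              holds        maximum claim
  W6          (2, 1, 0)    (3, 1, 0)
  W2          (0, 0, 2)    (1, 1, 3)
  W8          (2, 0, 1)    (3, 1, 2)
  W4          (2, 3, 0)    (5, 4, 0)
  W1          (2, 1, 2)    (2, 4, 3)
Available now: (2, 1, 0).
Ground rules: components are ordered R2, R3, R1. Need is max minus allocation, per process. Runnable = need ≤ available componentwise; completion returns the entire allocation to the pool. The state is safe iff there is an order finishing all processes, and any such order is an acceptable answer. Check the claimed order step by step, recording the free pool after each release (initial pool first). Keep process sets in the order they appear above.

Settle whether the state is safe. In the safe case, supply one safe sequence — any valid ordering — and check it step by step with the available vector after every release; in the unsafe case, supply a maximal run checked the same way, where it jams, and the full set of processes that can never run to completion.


UNSAFE.
Key observation: R1 is the bottleneck — with W6, W4 done the pool holds (6, 5, 0), short of every remaining need.
The run W6, W4 cannot be extended any further. Walking it through:
  pool = (2, 1, 0)
  W6 needs (1, 0, 0) <= (2, 1, 0) -> finishes; pool += (2, 1, 0) = (4, 2, 0)
  W4 needs (3, 1, 0) <= (4, 2, 0) -> finishes; pool += (2, 3, 0) = (6, 5, 0)
  W2 still needs (1, 1, 1) but only (6, 5, 0) is free — short on R1
  W8 still needs (1, 1, 1) but only (6, 5, 0) is free — short on R1
  W1 still needs (0, 3, 1) but only (6, 5, 0) is free — short on R1
Processes that can never finish: W2, W8 and W1.


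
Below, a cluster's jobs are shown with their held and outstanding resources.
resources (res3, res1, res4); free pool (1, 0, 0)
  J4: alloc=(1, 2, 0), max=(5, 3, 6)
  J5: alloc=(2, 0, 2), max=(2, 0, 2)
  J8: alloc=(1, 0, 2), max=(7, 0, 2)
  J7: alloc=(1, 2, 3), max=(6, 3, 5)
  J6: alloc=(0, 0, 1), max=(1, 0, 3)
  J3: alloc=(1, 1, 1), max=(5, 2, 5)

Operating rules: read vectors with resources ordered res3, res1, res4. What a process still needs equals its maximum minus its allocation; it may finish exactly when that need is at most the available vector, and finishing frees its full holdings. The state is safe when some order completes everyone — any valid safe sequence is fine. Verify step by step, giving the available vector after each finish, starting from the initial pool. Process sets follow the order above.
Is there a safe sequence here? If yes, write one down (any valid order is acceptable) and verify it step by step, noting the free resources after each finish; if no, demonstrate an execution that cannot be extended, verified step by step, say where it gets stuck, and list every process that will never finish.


The state is UNSAFE.
Key observation: even finishing J5, J6 leaves just (3, 0, 3) free — too little res3 for any of the remaining processes.
A maximal execution: J5, J6 — then nothing else fits. Walking it through:
  pool = (1, 0, 0)
  run J5 (needs (0, 0, 0), free (1, 0, 0)); after release of (2, 0, 2) the pool is (3, 0, 2)
  run J6 (needs (1, 0, 2), free (3, 0, 2)); after release of (0, 0, 1) the pool is (3, 0, 3)
  J4 still needs (4, 1, 6) but only (3, 0, 3) is free — short on res3, res1 and res4
  J8 still needs (6, 0, 0) but only (3, 0, 3) is free — short on res3
  J7 still needs (5, 1, 2) but only (3, 0, 3) is free — short on res3 and res1
  J3 still needs (4, 1, 4) but only (3, 0, 3) is free — short on res3, res1 and res4
Never able to finish: J4, J8, J7 and J3.


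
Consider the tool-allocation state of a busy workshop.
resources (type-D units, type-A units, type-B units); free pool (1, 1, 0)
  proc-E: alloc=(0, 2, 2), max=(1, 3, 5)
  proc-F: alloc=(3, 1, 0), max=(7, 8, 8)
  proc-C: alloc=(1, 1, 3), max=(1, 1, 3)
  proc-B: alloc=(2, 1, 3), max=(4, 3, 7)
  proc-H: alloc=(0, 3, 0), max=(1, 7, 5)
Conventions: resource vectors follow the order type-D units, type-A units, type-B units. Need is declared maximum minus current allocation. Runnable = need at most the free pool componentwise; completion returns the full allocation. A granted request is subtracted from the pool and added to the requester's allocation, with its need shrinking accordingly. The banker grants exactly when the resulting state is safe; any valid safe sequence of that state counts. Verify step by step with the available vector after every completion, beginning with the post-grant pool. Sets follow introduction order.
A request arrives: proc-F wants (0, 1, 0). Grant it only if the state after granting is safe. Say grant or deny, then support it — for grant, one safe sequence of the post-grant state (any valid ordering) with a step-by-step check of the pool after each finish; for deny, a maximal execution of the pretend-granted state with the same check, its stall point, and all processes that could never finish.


GRANT. The post-grant state is safe; one safe sequence: proc-C, proc-E, proc-B, proc-H, proc-F.
Key observation: after the grant the pool drops to (1, 0, 0), which still lets proc-C finish first and unwind the rest.
Verifying the post-grant state step by step:
  pool = (1, 0, 0)
  proc-C: need (0, 0, 0) fits (1, 0, 0); releases (1, 1, 3), pool now (2, 1, 3)
  proc-E: need (1, 1, 3) fits (2, 1, 3); releases (0, 2, 2), pool now (2, 3, 5)
  proc-B: need (2, 2, 4) fits (2, 3, 5); releases (2, 1, 3), pool now (4, 4, 8)
  proc-H: need (1, 4, 5) fits (4, 4, 8); releases (0, 3, 0), pool now (4, 7, 8)
  proc-F: need (4, 6, 8) fits (4, 7, 8); releases (3, 2, 0), pool now (7, 9, 8)


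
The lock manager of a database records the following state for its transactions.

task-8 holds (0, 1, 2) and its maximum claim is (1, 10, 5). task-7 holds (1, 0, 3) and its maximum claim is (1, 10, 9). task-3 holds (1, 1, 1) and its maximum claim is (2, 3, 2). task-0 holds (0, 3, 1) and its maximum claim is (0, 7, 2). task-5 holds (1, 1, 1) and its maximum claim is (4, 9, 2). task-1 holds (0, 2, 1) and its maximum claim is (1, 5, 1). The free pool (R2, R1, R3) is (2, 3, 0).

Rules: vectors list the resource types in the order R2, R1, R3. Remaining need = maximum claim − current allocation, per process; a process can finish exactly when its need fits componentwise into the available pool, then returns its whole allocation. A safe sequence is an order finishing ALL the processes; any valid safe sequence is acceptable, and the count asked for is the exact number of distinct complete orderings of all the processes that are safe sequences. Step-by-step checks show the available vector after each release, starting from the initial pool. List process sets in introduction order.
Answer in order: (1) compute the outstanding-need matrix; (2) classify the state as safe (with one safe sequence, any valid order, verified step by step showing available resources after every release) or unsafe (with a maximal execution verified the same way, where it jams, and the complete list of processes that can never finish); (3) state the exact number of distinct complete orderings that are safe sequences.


(1) Remaining need (order R2, R1, R3):
  task-8: (1, 9, 3)
  task-7: (0, 10, 6)
  task-3: (1, 2, 1)
  task-0: (0, 4, 1)
  task-5: (3, 8, 1)
  task-1: (1, 3, 0)
(2) The state is SAFE; one workable sequence: task-1, task-3, task-0, task-5, task-8, task-7.
Key observation: task-1 is the earliest step where a requested resource binds exactly: need (1, 3, 0), pool (2, 3, 0) at its turn.
Step-by-step check:
  pool = (2, 3, 0)
  run task-1 (needs (1, 3, 0), free (2, 3, 0)); after release of (0, 2, 1) the pool is (2, 5, 1)
  run task-3 (needs (1, 2, 1), free (2, 5, 1)); after release of (1, 1, 1) the pool is (3, 6, 2)
  run task-0 (needs (0, 4, 1), free (3, 6, 2)); after release of (0, 3, 1) the pool is (3, 9, 3)
  run task-5 (needs (3, 8, 1), free (3, 9, 3)); after release of (1, 1, 1) the pool is (4, 10, 4)
  run task-8 (needs (1, 9, 3), free (4, 10, 4)); after release of (0, 1, 2) the pool is (4, 11, 6)
  run task-7 (needs (0, 10, 6), free (4, 11, 6)); after release of (1, 0, 3) the pool is (5, 11, 9)
(3) Precisely 4 of the possible complete orderings are safe sequences.


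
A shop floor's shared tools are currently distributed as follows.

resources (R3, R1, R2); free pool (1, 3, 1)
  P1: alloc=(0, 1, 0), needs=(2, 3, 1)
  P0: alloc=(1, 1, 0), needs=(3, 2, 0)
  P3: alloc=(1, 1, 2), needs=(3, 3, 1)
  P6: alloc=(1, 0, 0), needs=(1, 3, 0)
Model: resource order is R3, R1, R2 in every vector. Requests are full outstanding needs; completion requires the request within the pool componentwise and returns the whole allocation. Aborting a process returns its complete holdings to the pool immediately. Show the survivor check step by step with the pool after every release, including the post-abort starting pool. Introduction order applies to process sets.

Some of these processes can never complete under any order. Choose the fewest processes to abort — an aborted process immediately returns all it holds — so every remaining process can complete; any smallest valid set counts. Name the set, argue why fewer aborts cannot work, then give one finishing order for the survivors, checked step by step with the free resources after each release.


Abort P3.
Key observation: no ordering could ever have run P0 before the abort of P3; with (1, 1, 2) back in the pool it fits at step 3.
No smaller set exists: with zero aborts the deadlock remains.
The survivors complete as P1, P6, P0. Step-by-step check (starting from the post-abort pool):
  pool = (2, 4, 3)
  run P1 (needs (2, 3, 1), free (2, 4, 3)); after release of (0, 1, 0) the pool is (2, 5, 3)
  run P6 (needs (1, 3, 0), free (2, 5, 3)); after release of (1, 0, 0) the pool is (3, 5, 3)
  run P0 (needs (3, 2, 0), free (3, 5, 3)); after release of (1, 1, 0) the pool is (4, 6, 3)


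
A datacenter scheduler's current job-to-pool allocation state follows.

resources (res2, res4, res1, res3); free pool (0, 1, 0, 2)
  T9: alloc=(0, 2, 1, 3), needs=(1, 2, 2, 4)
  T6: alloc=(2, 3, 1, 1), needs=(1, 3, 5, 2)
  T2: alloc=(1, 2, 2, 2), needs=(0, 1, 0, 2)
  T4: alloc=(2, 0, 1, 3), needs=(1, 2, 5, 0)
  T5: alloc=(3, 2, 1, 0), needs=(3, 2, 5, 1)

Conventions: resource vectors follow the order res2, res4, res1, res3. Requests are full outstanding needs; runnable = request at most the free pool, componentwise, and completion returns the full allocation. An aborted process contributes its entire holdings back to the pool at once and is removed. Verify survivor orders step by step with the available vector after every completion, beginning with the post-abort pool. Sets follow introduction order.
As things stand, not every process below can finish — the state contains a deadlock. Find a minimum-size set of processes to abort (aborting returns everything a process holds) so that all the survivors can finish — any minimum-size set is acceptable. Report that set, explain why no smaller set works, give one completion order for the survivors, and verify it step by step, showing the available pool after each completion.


Minimum abort set: T6 and T4.
Key observation: the deadlocked T5 becomes finishable only because T6 and T4 released (4, 3, 2, 4); it completes at step 3 below.
Minimality, checking each single-abort alternative: T9 alone leaves T6 blocked (short on res1); T6 alone leaves T4 blocked (short on res1); T2 alone leaves T6 blocked (short on res1); T4 alone leaves T6 blocked (short on res1); T5 alone leaves T6 blocked (short on res1).
One survivor order: T2, T9, T5. Walking it through (post-abort pool first):
  pool = (4, 4, 2, 6)
  T2 needs (0, 1, 0, 2) <= (4, 4, 2, 6) -> finishes; pool += (1, 2, 2, 2) = (5, 6, 4, 8)
  T9 needs (1, 2, 2, 4) <= (5, 6, 4, 8) -> finishes; pool += (0, 2, 1, 3) = (5, 8, 5, 11)
  T5 needs (3, 2, 5, 1) <= (5, 8, 5, 11) -> finishes; pool += (3, 2, 1, 0) = (8, 10, 6, 11)


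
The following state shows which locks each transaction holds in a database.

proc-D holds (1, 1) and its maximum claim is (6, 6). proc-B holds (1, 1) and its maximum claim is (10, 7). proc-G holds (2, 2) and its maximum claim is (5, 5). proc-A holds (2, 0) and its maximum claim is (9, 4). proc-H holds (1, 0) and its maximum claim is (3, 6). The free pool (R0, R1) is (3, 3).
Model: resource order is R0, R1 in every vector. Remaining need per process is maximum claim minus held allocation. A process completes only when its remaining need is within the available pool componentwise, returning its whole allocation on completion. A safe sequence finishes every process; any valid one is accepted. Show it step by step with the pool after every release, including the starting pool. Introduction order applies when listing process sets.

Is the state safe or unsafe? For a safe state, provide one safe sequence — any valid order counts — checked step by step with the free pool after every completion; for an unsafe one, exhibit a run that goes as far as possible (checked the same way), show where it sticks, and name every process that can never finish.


SAFE, for example via the order proc-G, proc-D, proc-H, proc-A, proc-B.
Key observation: proc-G is the earliest step where a requested resource binds exactly: need (3, 3), pool (3, 3) at its turn.
Step-by-step check:
  pool = (3, 3)
  proc-G needs (3, 3) <= (3, 3) -> finishes; pool += (2, 2) = (5, 5)
  proc-D needs (5, 5) <= (5, 5) -> finishes; pool += (1, 1) = (6, 6)
  proc-H needs (2, 6) <= (6, 6) -> finishes; pool += (1, 0) = (7, 6)
  proc-A needs (7, 4) <= (7, 6) -> finishes; pool += (2, 0) = (9, 6)
  proc-B needs (9, 6) <= (9, 6) -> finishes; pool += (1, 1) = (10, 7)


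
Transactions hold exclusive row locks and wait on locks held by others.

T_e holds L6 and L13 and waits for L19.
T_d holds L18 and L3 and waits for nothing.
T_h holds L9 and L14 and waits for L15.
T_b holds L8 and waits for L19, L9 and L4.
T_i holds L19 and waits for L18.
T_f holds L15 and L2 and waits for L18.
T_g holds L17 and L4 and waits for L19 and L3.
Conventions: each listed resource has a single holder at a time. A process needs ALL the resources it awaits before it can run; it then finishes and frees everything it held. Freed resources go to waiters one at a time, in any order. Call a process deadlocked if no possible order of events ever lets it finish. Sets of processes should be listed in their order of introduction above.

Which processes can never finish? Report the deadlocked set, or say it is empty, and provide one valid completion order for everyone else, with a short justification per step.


The deadlocked set is empty.
Key observation: all waits point, directly or indirectly, at processes that can finish, so nothing is permanently blocked.
One completion order for the rest: T_d, T_f, T_i, T_h, T_g, T_e, T_b.
Step-by-step check:
  run T_d (it waits on nothing); releases L18 and L3
  T_f waits on L18 — all released -> runs and releases L15 and L2
  T_i waits on L18 — all released -> runs and releases L19
  T_h waits on L15 — all released -> runs and releases L9 and L14
  T_g waits on L19 and L3 — all released -> runs and releases L17 and L4
  T_e waits on L19 — all released -> runs and releases L6 and L13
  T_b waits on L19, L9 and L4 — all released -> runs and releases L8


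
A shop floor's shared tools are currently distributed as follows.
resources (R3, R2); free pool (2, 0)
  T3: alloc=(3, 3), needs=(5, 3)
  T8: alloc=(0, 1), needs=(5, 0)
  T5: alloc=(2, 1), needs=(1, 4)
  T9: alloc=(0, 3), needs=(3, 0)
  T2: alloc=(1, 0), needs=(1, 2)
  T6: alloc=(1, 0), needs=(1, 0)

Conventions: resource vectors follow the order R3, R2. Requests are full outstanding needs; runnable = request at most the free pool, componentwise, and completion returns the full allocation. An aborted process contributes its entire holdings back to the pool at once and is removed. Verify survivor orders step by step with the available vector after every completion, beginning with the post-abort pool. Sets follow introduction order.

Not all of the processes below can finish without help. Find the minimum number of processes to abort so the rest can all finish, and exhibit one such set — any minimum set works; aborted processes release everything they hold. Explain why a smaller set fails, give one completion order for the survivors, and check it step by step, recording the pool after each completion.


Abort T8.
Key observation: T5 had no path to completion before; after the abort of T8 ((0, 1) returned), step 3 is where it fits.
Why nothing smaller works: aborting no one leaves the state deadlocked as given.
One survivor order: T6, T9, T5, T2, T3. Step-by-step check (post-abort pool first):
  pool = (2, 1)
  T6 needs (1, 0) <= (2, 1) -> finishes; pool += (1, 0) = (3, 1)
  T9 needs (3, 0) <= (3, 1) -> finishes; pool += (0, 3) = (3, 4)
  T5 needs (1, 4) <= (3, 4) -> finishes; pool += (2, 1) = (5, 5)
  T2 needs (1, 2) <= (5, 5) -> finishes; pool += (1, 0) = (6, 5)
  T3 needs (5, 3) <= (6, 5) -> finishes; pool += (3, 3) = (9, 8)


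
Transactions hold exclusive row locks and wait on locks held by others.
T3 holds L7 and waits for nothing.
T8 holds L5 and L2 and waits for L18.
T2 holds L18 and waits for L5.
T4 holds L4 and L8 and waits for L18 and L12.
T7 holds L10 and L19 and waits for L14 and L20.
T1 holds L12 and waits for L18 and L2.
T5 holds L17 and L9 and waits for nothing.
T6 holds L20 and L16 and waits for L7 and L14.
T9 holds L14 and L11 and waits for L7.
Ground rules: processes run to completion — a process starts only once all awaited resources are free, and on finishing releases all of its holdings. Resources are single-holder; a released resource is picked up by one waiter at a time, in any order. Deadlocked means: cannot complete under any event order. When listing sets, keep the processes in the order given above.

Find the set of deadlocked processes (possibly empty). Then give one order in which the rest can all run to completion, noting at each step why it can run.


Deadlocked: T8, T2, T4 and T1.
Key observation: the loop T8 -> T2 -> T8 blocks itself forever; T4 and T1 wait into the deadlock from upstream.
A valid finishing order for the others: T3, T9, T6, T7, T5.
Verifying each step:
  T3 waits on nothing -> runs at once and releases L7
  T9 waits on L7 — all released -> runs and releases L14 and L11
  T6 waits on L7 and L14 — all released -> runs and releases L20 and L16
  T7 waits on L14 and L20 — all released -> runs and releases L10 and L19
  T5 waits on nothing -> runs at once and releases L17 and L9


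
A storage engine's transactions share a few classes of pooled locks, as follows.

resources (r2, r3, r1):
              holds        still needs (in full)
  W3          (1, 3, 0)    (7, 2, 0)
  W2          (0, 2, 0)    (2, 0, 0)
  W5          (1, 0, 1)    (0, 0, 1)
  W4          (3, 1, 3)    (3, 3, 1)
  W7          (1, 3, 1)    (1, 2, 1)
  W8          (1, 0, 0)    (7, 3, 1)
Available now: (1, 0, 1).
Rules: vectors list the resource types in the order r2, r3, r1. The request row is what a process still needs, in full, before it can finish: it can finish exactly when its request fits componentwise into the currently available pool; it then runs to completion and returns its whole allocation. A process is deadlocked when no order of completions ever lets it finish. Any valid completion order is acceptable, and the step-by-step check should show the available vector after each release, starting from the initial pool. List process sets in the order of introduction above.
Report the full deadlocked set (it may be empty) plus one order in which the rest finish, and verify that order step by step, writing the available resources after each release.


Deadlocked: W3 and W8.
Key observation: even finishing W5, W2, W7, W4 leaves just (6, 6, 6) free — too little r2 for any of the remaining processes.
A valid finishing order for the others: W5, W2, W7, W4. Step-by-step check:
  pool = (1, 0, 1)
  W5: need (0, 0, 1) fits (1, 0, 1); releases (1, 0, 1), pool now (2, 0, 2)
  W2: need (2, 0, 0) fits (2, 0, 2); releases (0, 2, 0), pool now (2, 2, 2)
  W7: need (1, 2, 1) fits (2, 2, 2); releases (1, 3, 1), pool now (3, 5, 3)
  W4: need (3, 3, 1) fits (3, 5, 3); releases (3, 1, 3), pool now (6, 6, 6)
The stuck group stays short no matter what:
  W3 cannot run: need (7, 2, 0) vs free (6, 6, 6) (insufficient r2)
  W8 cannot run: need (7, 3, 1) vs free (6, 6, 6) (insufficient r2)


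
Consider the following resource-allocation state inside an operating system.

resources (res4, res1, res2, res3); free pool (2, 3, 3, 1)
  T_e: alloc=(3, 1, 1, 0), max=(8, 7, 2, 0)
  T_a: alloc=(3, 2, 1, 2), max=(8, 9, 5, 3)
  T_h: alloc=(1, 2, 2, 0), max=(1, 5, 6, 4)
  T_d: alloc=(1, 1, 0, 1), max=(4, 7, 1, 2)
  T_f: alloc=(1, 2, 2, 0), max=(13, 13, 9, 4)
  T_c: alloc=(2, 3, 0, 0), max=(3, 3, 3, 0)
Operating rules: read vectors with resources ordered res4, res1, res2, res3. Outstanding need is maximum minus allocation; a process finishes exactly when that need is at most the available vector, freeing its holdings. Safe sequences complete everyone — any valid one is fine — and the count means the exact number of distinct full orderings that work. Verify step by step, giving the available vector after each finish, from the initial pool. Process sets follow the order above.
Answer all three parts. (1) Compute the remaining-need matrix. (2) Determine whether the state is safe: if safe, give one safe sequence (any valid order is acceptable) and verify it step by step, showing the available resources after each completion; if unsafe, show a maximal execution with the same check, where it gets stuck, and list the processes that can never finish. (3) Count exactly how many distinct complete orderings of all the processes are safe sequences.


(1) Remaining need (order res4, res1, res2, res3):
  T_e: (5, 6, 1, 0)
  T_a: (5, 7, 4, 1)
  T_h: (0, 3, 4, 4)
  T_d: (3, 6, 1, 1)
  T_f: (12, 11, 7, 4)
  T_c: (1, 0, 3, 0)
(2) SAFE — a valid safe sequence is T_c, T_d, T_e, T_a, T_h, T_f.
Key observation: at T_c the run first touches a limit — (1, 0, 3, 0) against (2, 3, 3, 1), exact on a resource it actually requests.
Walking it through:
  pool = (2, 3, 3, 1)
  T_c needs (1, 0, 3, 0) <= (2, 3, 3, 1) -> finishes; pool += (2, 3, 0, 0) = (4, 6, 3, 1)
  T_d needs (3, 6, 1, 1) <= (4, 6, 3, 1) -> finishes; pool += (1, 1, 0, 1) = (5, 7, 3, 2)
  T_e needs (5, 6, 1, 0) <= (5, 7, 3, 2) -> finishes; pool += (3, 1, 1, 0) = (8, 8, 4, 2)
  T_a needs (5, 7, 4, 1) <= (8, 8, 4, 2) -> finishes; pool += (3, 2, 1, 2) = (11, 10, 5, 4)
  T_h needs (0, 3, 4, 4) <= (11, 10, 5, 4) -> finishes; pool += (1, 2, 2, 0) = (12, 12, 7, 4)
  T_f needs (12, 11, 7, 4) <= (12, 12, 7, 4) -> finishes; pool += (1, 2, 2, 0) = (13, 14, 9, 4)
(3) Precisely 1 of the possible complete orderings is a safe sequence.


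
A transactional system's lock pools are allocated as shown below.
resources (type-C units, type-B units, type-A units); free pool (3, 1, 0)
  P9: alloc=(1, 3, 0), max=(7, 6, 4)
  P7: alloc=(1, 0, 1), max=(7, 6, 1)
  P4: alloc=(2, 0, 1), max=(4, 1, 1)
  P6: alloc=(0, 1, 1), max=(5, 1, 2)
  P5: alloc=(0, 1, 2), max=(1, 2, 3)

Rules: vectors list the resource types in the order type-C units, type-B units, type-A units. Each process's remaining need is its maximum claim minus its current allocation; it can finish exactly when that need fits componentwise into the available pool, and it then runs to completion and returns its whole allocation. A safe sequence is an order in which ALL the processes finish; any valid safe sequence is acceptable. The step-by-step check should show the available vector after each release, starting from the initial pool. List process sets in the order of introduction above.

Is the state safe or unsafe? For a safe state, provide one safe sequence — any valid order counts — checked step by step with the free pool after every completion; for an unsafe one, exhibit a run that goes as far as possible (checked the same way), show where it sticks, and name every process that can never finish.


UNSAFE — no complete ordering exists.
Key observation: even finishing P4, P6, P5 leaves just (5, 3, 4) free — too little type-C units for any of the remaining processes.
The run P4, P6, P5 cannot be extended any further. Walking it through:
  pool = (3, 1, 0)
  P4 needs (2, 1, 0) <= (3, 1, 0) -> finishes; pool += (2, 0, 1) = (5, 1, 1)
  P6 needs (5, 0, 1) <= (5, 1, 1) -> finishes; pool += (0, 1, 1) = (5, 2, 2)
  P5 needs (1, 1, 1) <= (5, 2, 2) -> finishes; pool += (0, 1, 2) = (5, 3, 4)
  blocked: P9 wants (6, 3, 4), pool (5, 3, 4) — not enough type-C units
  blocked: P7 wants (6, 6, 0), pool (5, 3, 4) — not enough type-C units and type-B units
Never able to finish: P9 and P7.


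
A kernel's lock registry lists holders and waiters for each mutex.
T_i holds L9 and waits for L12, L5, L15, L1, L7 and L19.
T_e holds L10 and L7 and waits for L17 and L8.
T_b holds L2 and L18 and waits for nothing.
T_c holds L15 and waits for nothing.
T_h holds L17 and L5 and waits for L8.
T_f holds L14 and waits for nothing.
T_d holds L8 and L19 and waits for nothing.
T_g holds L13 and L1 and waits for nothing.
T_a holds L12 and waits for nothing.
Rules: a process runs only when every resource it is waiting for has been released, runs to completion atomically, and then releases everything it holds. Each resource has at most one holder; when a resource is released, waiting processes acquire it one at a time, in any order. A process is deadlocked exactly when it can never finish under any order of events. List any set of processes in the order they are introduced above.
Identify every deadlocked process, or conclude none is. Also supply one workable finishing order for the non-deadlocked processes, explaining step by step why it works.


No process is deadlocked.
Key observation: every chain of waits terminates; starting from the processes that wait on nothing, all the rest unlock in turn.
A valid finishing order for the others: T_c, T_g, T_f, T_b, T_d, T_h, T_e, T_a, T_i.
Check, step by step:
  run T_c (it waits on nothing); releases L15
  run T_g (it waits on nothing); releases L13 and L1
  run T_f (it waits on nothing); releases L14
  run T_b (it waits on nothing); releases L2 and L18
  run T_d (it waits on nothing); releases L8 and L19
  T_h waits on L8 — all released -> runs and releases L17 and L5
  T_e waits on L17 and L8 — all released -> runs and releases L10 and L7
  run T_a (it waits on nothing); releases L12
  T_i waits on L12, L5, L15, L1, L7 and L19 — all released -> runs and releases L9


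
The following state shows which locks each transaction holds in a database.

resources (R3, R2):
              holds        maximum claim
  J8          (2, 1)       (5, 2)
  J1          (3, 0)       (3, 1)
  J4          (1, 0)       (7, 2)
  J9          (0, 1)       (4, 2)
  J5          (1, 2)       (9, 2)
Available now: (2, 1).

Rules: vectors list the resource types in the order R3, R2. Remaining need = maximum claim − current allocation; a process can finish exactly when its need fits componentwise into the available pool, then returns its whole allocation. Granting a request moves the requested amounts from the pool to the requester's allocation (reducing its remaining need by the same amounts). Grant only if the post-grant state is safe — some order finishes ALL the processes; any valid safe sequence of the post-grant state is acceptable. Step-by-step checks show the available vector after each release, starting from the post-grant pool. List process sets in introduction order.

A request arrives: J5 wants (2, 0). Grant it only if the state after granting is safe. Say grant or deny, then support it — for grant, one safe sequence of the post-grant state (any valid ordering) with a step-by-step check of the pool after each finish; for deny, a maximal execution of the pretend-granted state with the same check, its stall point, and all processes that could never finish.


DENY. Granting would leave the state unsafe.
Key observation: the wall is R3: completing J1, J8, J9 brings the pool only to (5, 3), and all the rest need more.
Pretend the grant happened; the run J1, J8, J9 goes as far as possible. Verifying each step:
  pool = (0, 1)
  run J1 (needs (0, 1), free (0, 1)); after release of (3, 0) the pool is (3, 1)
  run J8 (needs (3, 1), free (3, 1)); after release of (2, 1) the pool is (5, 2)
  run J9 (needs (4, 1), free (5, 2)); after release of (0, 1) the pool is (5, 3)
  J4 cannot run: need (6, 2) vs free (5, 3) (insufficient R3)
  J5 cannot run: need (6, 0) vs free (5, 3) (insufficient R3)
Had the request been granted, J4 and J5 could never finish.


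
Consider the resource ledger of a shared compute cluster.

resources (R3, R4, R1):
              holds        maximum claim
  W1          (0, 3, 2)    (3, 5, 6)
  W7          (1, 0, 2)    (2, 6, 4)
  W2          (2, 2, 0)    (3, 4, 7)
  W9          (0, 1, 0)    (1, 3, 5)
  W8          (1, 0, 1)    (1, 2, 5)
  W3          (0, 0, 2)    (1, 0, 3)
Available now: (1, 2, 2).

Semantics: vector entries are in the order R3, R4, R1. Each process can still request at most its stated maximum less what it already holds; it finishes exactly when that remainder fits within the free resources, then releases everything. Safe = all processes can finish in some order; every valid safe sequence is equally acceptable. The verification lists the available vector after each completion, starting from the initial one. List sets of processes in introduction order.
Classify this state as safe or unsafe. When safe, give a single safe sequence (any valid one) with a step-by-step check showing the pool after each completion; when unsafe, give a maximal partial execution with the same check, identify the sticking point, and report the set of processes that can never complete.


The state is UNSAFE.
Key observation: after W3, W8, W9 the pool peaks at (2, 3, 5), and each blocked process is short somewhere: W1 on R3; W7 on R4; W2 on R1.
Going as far as possible: W3, W8, W9; after that, nothing fits. Step-by-step check:
  pool = (1, 2, 2)
  W3: need (1, 0, 1) fits (1, 2, 2); releases (0, 0, 2), pool now (1, 2, 4)
  W8: need (0, 2, 4) fits (1, 2, 4); releases (1, 0, 1), pool now (2, 2, 5)
  W9: need (1, 2, 5) fits (2, 2, 5); releases (0, 1, 0), pool now (2, 3, 5)
  blocked: W1 wants (3, 2, 4), pool (2, 3, 5) — not enough R3
  blocked: W7 wants (1, 6, 2), pool (2, 3, 5) — not enough R4
  blocked: W2 wants (1, 2, 7), pool (2, 3, 5) — not enough R1
Never able to finish: W1, W7 and W2.


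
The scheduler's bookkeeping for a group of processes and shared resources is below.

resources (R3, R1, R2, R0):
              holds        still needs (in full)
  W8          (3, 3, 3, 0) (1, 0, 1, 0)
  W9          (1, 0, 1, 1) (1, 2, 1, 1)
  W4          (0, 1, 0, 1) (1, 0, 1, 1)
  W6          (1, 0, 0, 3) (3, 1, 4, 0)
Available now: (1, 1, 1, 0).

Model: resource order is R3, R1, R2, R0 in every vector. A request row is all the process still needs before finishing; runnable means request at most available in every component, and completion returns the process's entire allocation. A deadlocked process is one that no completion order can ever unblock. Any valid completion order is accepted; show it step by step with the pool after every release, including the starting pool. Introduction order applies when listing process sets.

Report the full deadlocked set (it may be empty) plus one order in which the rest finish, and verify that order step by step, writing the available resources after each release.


Nothing here is deadlocked.
Key observation: no deadlock: W8 fits now, and the freed resources carry the rest through.
The rest can finish in the order W8, W6, W9, W4. Walking it through:
  pool = (1, 1, 1, 0)
  W8 needs (1, 0, 1, 0) <= (1, 1, 1, 0) -> finishes; pool += (3, 3, 3, 0) = (4, 4, 4, 0)
  W6 needs (3, 1, 4, 0) <= (4, 4, 4, 0) -> finishes; pool += (1, 0, 0, 3) = (5, 4, 4, 3)
  W9 needs (1, 2, 1, 1) <= (5, 4, 4, 3) -> finishes; pool += (1, 0, 1, 1) = (6, 4, 5, 4)
  W4 needs (1, 0, 1, 1) <= (6, 4, 5, 4) -> finishes; pool += (0, 1, 0, 1) = (6, 5, 5, 5)


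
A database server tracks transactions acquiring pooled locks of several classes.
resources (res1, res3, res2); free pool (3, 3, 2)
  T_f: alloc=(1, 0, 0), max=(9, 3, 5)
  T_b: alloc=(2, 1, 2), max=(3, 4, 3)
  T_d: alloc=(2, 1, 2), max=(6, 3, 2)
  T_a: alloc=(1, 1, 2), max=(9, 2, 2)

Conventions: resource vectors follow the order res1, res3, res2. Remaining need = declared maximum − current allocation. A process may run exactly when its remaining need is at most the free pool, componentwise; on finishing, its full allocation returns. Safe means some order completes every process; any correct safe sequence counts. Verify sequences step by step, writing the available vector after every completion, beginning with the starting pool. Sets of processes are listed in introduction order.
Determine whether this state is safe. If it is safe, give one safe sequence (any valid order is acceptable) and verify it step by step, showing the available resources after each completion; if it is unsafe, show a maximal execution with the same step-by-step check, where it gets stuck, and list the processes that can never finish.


UNSAFE.
Key observation: even finishing T_b, T_d leaves just (7, 5, 6) free — too little res1 for any of the remaining processes.
A maximal execution: T_b, T_d — then nothing else fits. Verifying each step:
  pool = (3, 3, 2)
  run T_b (needs (1, 3, 1), free (3, 3, 2)); after release of (2, 1, 2) the pool is (5, 4, 4)
  run T_d (needs (4, 2, 0), free (5, 4, 4)); after release of (2, 1, 2) the pool is (7, 5, 6)
  T_f cannot run: need (8, 3, 5) vs free (7, 5, 6) (insufficient res1)
  T_a cannot run: need (8, 1, 0) vs free (7, 5, 6) (insufficient res1)
Processes that can never finish: T_f and T_a.


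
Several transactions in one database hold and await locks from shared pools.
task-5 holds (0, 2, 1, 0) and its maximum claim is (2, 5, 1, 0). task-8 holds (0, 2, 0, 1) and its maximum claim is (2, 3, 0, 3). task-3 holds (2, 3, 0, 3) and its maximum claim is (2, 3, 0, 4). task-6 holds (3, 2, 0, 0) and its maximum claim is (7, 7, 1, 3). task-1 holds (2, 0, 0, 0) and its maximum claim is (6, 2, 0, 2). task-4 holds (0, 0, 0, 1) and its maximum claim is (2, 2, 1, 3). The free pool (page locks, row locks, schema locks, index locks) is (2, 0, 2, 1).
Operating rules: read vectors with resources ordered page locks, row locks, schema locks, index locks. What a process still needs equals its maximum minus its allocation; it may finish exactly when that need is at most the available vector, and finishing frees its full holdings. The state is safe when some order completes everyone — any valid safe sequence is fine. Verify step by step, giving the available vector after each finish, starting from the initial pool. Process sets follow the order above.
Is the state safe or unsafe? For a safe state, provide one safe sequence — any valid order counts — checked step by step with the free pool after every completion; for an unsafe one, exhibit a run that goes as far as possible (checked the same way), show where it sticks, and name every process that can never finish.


SAFE. One safe sequence: task-3, task-8, task-5, task-1, task-4, task-6.
Key observation: at task-3 the run first touches a limit — (0, 0, 0, 1) against (2, 0, 2, 1), exact on a resource it actually requests.
Verifying each step:
  pool = (2, 0, 2, 1)
  task-3 needs (0, 0, 0, 1) <= (2, 0, 2, 1) -> finishes; pool += (2, 3, 0, 3) = (4, 3, 2, 4)
  task-8 needs (2, 1, 0, 2) <= (4, 3, 2, 4) -> finishes; pool += (0, 2, 0, 1) = (4, 5, 2, 5)
  task-5 needs (2, 3, 0, 0) <= (4, 5, 2, 5) -> finishes; pool += (0, 2, 1, 0) = (4, 7, 3, 5)
  task-1 needs (4, 2, 0, 2) <= (4, 7, 3, 5) -> finishes; pool += (2, 0, 0, 0) = (6, 7, 3, 5)
  task-4 needs (2, 2, 1, 2) <= (6, 7, 3, 5) -> finishes; pool += (0, 0, 0, 1) = (6, 7, 3, 6)
  task-6 needs (4, 5, 1, 3) <= (6, 7, 3, 6) -> finishes; pool += (3, 2, 0, 0) = (9, 9, 3, 6)
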